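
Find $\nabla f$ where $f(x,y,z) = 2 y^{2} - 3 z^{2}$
(0, 4*y, -6*z)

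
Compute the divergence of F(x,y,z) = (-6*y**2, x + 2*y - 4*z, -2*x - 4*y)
2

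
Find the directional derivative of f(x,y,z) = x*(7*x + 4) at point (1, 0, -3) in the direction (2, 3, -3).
18*sqrt(22)/11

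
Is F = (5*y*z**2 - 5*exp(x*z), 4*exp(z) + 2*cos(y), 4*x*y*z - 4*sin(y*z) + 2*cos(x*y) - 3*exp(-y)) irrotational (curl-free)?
No, ∇×F = (4*x*z - 2*x*sin(x*y) - 4*z*cos(y*z) - 4*exp(z) + 3*exp(-y), -5*x*exp(x*z) + 6*y*z + 2*y*sin(x*y), -5*z**2)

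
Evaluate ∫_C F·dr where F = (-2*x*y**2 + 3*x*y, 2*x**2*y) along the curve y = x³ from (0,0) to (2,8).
736/5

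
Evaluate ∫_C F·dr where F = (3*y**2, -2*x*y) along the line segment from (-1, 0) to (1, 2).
20/3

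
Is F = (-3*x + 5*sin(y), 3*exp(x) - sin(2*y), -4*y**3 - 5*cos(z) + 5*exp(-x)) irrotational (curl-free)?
No, ∇×F = (-12*y**2, 5*exp(-x), 3*exp(x) - 5*cos(y))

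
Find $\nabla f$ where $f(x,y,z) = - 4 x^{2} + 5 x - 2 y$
(5 - 8*x, -2, 0)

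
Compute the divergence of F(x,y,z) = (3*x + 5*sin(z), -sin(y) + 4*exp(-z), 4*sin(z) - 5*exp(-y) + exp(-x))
-cos(y) + 4*cos(z) + 3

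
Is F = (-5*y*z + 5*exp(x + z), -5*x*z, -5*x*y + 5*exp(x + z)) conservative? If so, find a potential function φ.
Yes, F is conservative. φ = -5*x*y*z + 5*exp(x + z)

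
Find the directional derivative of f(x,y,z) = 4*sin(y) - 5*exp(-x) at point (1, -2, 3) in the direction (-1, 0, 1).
-5*sqrt(2)*exp(-1)/2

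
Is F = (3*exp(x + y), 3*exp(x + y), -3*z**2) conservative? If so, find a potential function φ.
Yes, F is conservative. φ = -z**3 + 3*exp(x + y)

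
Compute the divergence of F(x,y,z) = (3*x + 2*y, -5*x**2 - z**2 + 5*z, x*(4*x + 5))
3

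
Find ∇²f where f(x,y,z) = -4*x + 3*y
0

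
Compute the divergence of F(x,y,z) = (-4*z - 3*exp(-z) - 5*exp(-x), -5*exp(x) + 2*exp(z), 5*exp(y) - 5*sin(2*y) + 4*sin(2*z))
8*cos(2*z) + 5*exp(-x)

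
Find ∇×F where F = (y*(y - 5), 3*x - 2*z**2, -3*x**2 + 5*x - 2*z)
(4*z, 6*x - 5, 8 - 2*y)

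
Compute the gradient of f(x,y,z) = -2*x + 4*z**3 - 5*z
(-2, 0, 12*z**2 - 5)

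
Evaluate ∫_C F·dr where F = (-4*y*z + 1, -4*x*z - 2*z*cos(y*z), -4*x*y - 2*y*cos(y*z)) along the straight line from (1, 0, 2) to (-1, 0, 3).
-2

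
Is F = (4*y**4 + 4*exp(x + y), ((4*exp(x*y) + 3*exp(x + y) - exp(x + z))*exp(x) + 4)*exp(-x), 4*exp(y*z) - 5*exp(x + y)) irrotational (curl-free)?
No, ∇×F = (4*z*exp(y*z) - 5*exp(x + y) + exp(x + z), 5*exp(x + y), -16*y**3 + 4*y*exp(x*y) - exp(x + y) - exp(x + z) - 4*exp(-x))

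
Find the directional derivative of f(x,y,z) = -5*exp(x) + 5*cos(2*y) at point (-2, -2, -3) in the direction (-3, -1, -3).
5*sqrt(19)*(3 - 2*exp(2)*sin(4))*exp(-2)/19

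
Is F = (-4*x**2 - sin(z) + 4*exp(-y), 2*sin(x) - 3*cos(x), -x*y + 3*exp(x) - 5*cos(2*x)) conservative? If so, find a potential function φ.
No, ∇×F = (-x, y - 3*exp(x) - 10*sin(2*x) - cos(z), 3*sin(x) + 2*cos(x) + 4*exp(-y)) ≠ 0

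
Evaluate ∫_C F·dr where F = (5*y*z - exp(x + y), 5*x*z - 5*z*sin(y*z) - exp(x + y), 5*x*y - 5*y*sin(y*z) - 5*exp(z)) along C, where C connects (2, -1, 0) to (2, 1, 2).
-5*exp(2) - exp(3) + 5*cos(2) + E + 20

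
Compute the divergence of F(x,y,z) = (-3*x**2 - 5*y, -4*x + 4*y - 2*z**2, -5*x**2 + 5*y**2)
4 - 6*x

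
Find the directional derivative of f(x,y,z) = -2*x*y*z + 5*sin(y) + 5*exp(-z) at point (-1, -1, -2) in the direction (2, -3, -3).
5*sqrt(22)*(-3*cos(1) + 2 + 3*exp(2))/22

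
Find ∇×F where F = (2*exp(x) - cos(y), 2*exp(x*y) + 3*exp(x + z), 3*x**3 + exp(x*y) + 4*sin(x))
(x*exp(x*y) - 3*exp(x + z), -9*x**2 - y*exp(x*y) - 4*cos(x), 2*y*exp(x*y) + 3*exp(x + z) - sin(y))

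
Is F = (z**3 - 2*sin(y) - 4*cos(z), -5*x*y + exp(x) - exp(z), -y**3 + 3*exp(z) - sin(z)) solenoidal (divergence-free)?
No, ∇·F = -5*x + 3*exp(z) - cos(z)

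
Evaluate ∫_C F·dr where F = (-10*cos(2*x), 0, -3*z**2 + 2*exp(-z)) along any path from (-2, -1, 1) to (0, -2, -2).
-2*exp(2) + 2*exp(-1) - 5*sin(4) + 9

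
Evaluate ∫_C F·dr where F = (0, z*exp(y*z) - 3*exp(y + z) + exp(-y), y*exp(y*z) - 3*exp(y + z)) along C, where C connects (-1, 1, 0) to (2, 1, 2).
-3*exp(3) - 1 + exp(2) + 3*E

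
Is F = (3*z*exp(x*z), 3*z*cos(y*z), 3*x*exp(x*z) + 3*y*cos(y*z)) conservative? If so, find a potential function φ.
Yes, F is conservative. φ = 3*exp(x*z) + 3*sin(y*z)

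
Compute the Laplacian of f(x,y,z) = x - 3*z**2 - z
-6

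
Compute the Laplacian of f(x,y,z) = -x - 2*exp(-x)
-2*exp(-x)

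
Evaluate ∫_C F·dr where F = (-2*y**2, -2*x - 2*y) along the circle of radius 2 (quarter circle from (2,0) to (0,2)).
20/3 - 2*pi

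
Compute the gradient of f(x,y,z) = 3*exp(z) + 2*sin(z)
(0, 0, 3*exp(z) + 2*cos(z))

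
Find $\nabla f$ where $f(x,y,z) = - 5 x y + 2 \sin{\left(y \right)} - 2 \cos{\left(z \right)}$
(-5*y, -5*x + 2*cos(y), 2*sin(z))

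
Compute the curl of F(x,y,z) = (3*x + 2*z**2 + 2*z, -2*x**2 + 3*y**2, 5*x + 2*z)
(0, 4*z - 3, -4*x)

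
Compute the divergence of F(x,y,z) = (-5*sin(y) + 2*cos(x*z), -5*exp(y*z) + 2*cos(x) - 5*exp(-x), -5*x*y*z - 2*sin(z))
-5*x*y - 5*z*exp(y*z) - 2*z*sin(x*z) - 2*cos(z)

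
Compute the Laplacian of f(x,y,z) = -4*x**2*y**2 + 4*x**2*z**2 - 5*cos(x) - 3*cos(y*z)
3*y**2*cos(y*z) - 8*y**2 + 3*z**2*cos(y*z) + 8*z**2 + 5*cos(x)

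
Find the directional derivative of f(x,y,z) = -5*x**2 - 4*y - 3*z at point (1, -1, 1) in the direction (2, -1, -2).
-10/3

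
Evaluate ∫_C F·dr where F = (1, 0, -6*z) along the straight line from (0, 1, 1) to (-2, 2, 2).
-11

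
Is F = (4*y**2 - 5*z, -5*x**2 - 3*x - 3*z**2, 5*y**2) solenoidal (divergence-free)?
Yes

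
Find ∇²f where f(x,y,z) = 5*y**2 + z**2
12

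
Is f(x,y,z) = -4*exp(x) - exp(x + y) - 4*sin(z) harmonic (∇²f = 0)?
No, ∇²f = -4*exp(x) - 2*exp(x + y) + 4*sin(z)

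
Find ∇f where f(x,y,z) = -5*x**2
(-10*x, 0, 0)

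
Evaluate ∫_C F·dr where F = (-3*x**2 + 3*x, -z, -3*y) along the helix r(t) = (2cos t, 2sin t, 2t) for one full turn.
0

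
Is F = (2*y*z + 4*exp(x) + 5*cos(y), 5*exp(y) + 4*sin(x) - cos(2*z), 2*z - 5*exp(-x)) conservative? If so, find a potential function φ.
No, ∇×F = (-2*sin(2*z), 2*y - 5*exp(-x), -2*z + 5*sin(y) + 4*cos(x)) ≠ 0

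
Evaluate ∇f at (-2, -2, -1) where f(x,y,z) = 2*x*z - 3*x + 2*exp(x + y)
(-5 + 2*exp(-4), 2*exp(-4), -4)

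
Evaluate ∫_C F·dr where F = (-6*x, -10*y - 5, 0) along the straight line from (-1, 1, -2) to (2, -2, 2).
-9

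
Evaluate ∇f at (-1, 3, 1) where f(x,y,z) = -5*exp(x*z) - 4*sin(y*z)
(-5*exp(-1), -4*cos(3), 5*exp(-1) - 12*cos(3))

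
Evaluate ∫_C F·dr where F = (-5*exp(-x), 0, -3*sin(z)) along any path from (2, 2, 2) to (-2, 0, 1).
-3*cos(2) + 3*cos(1) + 10*sinh(2)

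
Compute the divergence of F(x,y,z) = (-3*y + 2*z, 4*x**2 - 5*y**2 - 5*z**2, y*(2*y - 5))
-10*y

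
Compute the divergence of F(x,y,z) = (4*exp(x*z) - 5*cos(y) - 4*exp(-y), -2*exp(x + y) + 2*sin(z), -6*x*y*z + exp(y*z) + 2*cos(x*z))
-6*x*y - 2*x*sin(x*z) + y*exp(y*z) + 4*z*exp(x*z) - 2*exp(x + y)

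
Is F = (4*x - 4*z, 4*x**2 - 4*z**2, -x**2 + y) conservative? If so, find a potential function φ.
No, ∇×F = (8*z + 1, 2*x - 4, 8*x) ≠ 0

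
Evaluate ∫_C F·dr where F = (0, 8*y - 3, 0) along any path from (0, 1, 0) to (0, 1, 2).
0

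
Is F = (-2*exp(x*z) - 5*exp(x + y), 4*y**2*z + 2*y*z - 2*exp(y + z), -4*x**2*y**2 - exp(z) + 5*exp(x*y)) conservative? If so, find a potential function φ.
No, ∇×F = (-8*x**2*y + 5*x*exp(x*y) - 4*y**2 - 2*y + 2*exp(y + z), 8*x*y**2 - 2*x*exp(x*z) - 5*y*exp(x*y), 5*exp(x + y)) ≠ 0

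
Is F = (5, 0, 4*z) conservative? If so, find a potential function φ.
Yes, F is conservative. φ = 5*x + 2*z**2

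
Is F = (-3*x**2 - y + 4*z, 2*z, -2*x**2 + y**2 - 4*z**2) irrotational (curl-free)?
No, ∇×F = (2*y - 2, 4*x + 4, 1)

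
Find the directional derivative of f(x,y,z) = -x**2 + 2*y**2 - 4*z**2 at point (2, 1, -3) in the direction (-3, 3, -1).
0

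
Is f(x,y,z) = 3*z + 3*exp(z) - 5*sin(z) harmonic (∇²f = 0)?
No, ∇²f = 3*exp(z) + 5*sin(z)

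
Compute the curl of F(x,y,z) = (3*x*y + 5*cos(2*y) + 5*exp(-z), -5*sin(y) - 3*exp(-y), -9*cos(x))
(0, -9*sin(x) - 5*exp(-z), -3*x + 10*sin(2*y))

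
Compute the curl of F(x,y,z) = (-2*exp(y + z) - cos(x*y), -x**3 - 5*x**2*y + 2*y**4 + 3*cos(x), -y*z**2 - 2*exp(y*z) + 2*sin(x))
(z*(-z - 2*exp(y*z)), -2*exp(y + z) - 2*cos(x), -3*x**2 - 10*x*y - x*sin(x*y) + 2*exp(y + z) - 3*sin(x))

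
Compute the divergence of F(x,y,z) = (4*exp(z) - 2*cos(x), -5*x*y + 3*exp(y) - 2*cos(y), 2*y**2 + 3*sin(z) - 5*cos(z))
-5*x + 3*exp(y) + 2*sin(x) + 2*sin(y) + 5*sin(z) + 3*cos(z)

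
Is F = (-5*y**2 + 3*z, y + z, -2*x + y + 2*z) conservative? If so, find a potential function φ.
No, ∇×F = (0, 5, 10*y) ≠ 0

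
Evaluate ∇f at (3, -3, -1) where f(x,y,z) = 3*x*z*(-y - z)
(-12, 9, 45)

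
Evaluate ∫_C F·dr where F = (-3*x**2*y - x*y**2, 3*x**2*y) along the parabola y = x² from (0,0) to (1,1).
7/30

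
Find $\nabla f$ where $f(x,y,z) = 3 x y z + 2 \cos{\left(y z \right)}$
(3*y*z, z*(3*x - 2*sin(y*z)), y*(3*x - 2*sin(y*z)))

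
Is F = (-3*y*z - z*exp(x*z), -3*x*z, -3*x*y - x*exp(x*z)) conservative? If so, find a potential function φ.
Yes, F is conservative. φ = -3*x*y*z - exp(x*z)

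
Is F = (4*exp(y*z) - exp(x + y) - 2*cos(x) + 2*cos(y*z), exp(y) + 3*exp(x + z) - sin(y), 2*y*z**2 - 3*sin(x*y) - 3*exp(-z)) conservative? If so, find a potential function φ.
No, ∇×F = (-3*x*cos(x*y) + 2*z**2 - 3*exp(x + z), y*(4*exp(y*z) - 2*sin(y*z) + 3*cos(x*y)), -4*z*exp(y*z) + 2*z*sin(y*z) + exp(x + y) + 3*exp(x + z)) ≠ 0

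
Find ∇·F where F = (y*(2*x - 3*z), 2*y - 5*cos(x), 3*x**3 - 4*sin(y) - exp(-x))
2*y + 2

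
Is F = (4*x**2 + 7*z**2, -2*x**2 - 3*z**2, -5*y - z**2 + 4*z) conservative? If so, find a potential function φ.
No, ∇×F = (6*z - 5, 14*z, -4*x) ≠ 0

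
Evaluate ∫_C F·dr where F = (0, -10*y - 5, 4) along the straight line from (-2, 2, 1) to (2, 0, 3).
38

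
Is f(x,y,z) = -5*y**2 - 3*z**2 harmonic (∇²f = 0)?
No, ∇²f = -16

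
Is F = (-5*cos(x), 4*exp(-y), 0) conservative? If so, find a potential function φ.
Yes, F is conservative. φ = -5*sin(x) - 4*exp(-y)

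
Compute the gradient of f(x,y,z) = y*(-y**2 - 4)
(0, -3*y**2 - 4, 0)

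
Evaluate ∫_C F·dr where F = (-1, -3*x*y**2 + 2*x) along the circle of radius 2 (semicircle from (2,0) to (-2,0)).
4 - 2*pi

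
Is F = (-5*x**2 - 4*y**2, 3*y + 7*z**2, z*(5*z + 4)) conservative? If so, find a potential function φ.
No, ∇×F = (-14*z, 0, 8*y) ≠ 0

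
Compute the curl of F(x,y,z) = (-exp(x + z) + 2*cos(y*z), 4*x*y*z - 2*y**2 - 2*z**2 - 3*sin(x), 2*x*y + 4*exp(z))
(-4*x*y + 2*x + 4*z, -2*y*sin(y*z) - 2*y - exp(x + z), 4*y*z + 2*z*sin(y*z) - 3*cos(x))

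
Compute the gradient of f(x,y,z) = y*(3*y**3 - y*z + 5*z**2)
(0, 12*y**3 - 2*y*z + 5*z**2, y*(-y + 10*z))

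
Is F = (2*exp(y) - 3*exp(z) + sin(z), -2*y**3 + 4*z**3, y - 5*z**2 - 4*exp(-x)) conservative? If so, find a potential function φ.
No, ∇×F = (1 - 12*z**2, -3*exp(z) + cos(z) - 4*exp(-x), -2*exp(y)) ≠ 0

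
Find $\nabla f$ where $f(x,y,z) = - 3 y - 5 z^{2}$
(0, -3, -10*z)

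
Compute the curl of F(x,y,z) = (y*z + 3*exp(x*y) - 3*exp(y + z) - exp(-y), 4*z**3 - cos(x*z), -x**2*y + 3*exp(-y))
(-x**2 - x*sin(x*z) - 12*z**2 - 3*exp(-y), 2*x*y + y - 3*exp(y + z), -3*x*exp(x*y) + z*sin(x*z) - z + 3*exp(y + z) - exp(-y))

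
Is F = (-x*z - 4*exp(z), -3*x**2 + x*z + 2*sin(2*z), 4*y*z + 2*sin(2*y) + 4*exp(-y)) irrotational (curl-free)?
No, ∇×F = (-x + 4*z + 4*cos(2*y) - 4*cos(2*z) - 4*exp(-y), -x - 4*exp(z), -6*x + z)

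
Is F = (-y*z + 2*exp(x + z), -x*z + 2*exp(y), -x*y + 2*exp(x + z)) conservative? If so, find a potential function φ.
Yes, F is conservative. φ = -x*y*z + 2*exp(y) + 2*exp(x + z)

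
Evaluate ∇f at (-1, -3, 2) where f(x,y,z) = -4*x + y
(-4, 1, 0)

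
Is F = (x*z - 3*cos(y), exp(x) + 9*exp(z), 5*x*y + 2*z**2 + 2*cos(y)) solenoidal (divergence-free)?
No, ∇·F = 5*z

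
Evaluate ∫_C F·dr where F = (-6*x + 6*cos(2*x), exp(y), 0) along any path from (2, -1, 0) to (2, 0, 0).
1 - exp(-1)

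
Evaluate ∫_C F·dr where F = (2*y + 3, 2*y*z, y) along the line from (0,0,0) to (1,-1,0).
2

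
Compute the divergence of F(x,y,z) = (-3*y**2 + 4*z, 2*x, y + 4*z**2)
8*z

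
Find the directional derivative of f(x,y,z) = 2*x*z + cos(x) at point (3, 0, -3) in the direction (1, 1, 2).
sqrt(6)*(6 - sin(3))/6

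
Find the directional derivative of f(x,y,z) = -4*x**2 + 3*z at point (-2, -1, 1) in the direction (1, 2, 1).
19*sqrt(6)/6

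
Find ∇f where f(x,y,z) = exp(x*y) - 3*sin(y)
(y*exp(x*y), x*exp(x*y) - 3*cos(y), 0)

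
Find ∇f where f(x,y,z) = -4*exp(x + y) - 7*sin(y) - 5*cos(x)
(-4*exp(x + y) + 5*sin(x), -4*exp(x + y) - 7*cos(y), 0)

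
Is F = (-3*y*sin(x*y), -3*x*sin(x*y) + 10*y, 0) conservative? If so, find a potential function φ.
Yes, F is conservative. φ = 5*y**2 + 3*cos(x*y)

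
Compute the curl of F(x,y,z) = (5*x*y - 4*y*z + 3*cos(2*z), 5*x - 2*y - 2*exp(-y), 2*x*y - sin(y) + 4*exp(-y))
(2*x - cos(y) - 4*exp(-y), -6*y - 6*sin(2*z), -5*x + 4*z + 5)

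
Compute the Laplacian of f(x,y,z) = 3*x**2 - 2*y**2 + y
2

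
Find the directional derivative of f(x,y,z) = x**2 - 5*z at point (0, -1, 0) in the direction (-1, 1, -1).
5*sqrt(3)/3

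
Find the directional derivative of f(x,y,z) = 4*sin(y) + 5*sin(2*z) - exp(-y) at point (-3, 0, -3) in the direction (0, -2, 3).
10*sqrt(13)*(-1 + 3*cos(6))/13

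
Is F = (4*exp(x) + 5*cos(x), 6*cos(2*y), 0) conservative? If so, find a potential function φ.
Yes, F is conservative. φ = 4*exp(x) + 5*sin(x) + 3*sin(2*y)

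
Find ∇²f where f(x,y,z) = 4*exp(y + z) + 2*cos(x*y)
-2*x**2*cos(x*y) - 2*y**2*cos(x*y) + 8*exp(y + z)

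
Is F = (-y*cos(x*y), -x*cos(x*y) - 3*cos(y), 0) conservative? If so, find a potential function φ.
Yes, F is conservative. φ = -3*sin(y) - sin(x*y)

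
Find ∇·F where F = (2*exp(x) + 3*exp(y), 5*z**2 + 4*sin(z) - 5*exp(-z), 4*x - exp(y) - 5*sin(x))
2*exp(x)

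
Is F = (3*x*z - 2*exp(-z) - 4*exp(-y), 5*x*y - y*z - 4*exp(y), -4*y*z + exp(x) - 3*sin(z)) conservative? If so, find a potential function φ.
No, ∇×F = (y - 4*z, 3*x - exp(x) + 2*exp(-z), 5*y - 4*exp(-y)) ≠ 0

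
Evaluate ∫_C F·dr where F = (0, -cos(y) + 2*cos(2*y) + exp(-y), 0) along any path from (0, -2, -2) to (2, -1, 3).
-E - 2*sin(2) + sin(4) + sin(1) + exp(2)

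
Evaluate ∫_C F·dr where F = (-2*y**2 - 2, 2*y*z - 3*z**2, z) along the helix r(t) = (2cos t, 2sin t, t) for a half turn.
pi**2/2 + 88/3 + 10*pi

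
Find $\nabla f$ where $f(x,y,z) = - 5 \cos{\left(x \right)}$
(5*sin(x), 0, 0)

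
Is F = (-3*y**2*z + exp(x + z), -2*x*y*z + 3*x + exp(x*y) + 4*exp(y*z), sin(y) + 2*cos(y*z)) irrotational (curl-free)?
No, ∇×F = (2*x*y - 4*y*exp(y*z) - 2*z*sin(y*z) + cos(y), -3*y**2 + exp(x + z), 4*y*z + y*exp(x*y) + 3)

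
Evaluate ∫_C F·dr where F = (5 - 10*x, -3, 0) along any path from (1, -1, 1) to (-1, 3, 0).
-22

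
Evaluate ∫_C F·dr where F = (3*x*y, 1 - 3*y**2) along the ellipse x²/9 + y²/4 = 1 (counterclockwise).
0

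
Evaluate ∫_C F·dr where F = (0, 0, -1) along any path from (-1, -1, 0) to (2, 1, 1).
-1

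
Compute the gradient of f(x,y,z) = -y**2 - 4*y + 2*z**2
(0, -2*y - 4, 4*z)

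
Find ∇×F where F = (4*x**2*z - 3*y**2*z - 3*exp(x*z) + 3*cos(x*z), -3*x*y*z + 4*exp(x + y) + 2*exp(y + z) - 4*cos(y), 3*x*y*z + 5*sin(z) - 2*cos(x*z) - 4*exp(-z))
(3*x*y + 3*x*z - 2*exp(y + z), 4*x**2 - 3*x*exp(x*z) - 3*x*sin(x*z) - 3*y**2 - 3*y*z - 2*z*sin(x*z), 3*y*z + 4*exp(x + y))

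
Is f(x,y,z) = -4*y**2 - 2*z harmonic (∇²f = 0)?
No, ∇²f = -8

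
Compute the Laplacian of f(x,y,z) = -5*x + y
0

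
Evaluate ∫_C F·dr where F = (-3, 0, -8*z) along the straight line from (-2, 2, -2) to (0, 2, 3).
-26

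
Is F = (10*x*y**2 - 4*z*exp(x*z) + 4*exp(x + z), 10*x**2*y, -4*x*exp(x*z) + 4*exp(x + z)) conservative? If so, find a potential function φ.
Yes, F is conservative. φ = 5*x**2*y**2 - 4*exp(x*z) + 4*exp(x + z)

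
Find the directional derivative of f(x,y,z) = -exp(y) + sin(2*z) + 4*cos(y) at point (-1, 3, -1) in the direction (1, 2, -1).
-sqrt(6)*(cos(2) + 4*sin(3) + exp(3))/3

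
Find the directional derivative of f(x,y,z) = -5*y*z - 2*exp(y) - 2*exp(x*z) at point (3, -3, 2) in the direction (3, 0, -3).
sqrt(2)*(-15/2 + exp(6))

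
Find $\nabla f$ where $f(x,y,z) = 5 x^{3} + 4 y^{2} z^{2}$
(15*x**2, 8*y*z**2, 8*y**2*z)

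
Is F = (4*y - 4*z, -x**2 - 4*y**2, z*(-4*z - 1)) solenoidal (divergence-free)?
No, ∇·F = -8*y - 8*z - 1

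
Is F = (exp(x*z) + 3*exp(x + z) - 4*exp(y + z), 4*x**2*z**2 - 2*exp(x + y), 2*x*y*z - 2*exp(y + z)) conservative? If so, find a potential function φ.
No, ∇×F = (-8*x**2*z + 2*x*z - 2*exp(y + z), x*exp(x*z) - 2*y*z + 3*exp(x + z) - 4*exp(y + z), 8*x*z**2 - 2*exp(x + y) + 4*exp(y + z)) ≠ 0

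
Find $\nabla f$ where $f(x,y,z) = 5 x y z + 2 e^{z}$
(5*y*z, 5*x*z, 5*x*y + 2*exp(z))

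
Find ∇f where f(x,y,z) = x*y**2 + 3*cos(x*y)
(y*(y - 3*sin(x*y)), x*(2*y - 3*sin(x*y)), 0)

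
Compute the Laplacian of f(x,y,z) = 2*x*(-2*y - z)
0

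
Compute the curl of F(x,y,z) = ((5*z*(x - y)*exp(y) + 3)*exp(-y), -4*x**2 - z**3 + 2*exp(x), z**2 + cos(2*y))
(3*z**2 - 2*sin(2*y), 5*x - 5*y, -8*x + 5*z + 2*exp(x) + 3*exp(-y))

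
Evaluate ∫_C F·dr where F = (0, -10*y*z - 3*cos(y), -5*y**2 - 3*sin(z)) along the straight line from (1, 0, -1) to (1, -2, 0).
-3*cos(1) + 3*sin(2) + 3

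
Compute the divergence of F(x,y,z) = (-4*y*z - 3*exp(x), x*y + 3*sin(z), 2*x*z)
3*x - 3*exp(x)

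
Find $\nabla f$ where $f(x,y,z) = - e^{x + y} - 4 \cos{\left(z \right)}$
(-exp(x + y), -exp(x + y), 4*sin(z))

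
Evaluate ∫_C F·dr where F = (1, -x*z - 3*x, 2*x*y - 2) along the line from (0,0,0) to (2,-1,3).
-3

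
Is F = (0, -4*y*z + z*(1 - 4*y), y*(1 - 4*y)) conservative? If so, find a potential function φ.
Yes, F is conservative. φ = y*z*(1 - 4*y)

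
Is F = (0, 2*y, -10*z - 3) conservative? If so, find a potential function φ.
Yes, F is conservative. φ = y**2 - 5*z**2 - 3*z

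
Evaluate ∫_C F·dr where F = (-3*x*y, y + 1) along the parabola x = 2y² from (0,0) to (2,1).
-33/10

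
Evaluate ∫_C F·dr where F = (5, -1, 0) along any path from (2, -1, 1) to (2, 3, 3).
-4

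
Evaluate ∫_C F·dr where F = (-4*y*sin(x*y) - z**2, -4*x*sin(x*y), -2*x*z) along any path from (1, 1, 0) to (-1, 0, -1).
5 - 4*cos(1)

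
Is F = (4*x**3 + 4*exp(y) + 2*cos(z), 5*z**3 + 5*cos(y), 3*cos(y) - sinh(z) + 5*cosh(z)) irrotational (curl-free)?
No, ∇×F = (-15*z**2 - 3*sin(y), -2*sin(z), -4*exp(y))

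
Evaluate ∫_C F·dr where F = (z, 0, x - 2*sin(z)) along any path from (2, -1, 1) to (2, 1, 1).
0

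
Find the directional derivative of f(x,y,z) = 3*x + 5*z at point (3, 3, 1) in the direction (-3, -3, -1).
-14*sqrt(19)/19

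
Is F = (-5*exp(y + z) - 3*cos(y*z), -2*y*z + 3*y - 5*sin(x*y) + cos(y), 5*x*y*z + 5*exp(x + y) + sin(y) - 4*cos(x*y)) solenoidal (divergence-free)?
No, ∇·F = 5*x*y - 5*x*cos(x*y) - 2*z - sin(y) + 3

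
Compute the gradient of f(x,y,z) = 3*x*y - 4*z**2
(3*y, 3*x, -8*z)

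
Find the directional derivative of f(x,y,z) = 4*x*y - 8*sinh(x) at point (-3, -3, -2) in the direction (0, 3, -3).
-6*sqrt(2)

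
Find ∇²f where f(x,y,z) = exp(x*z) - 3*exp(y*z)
x**2*exp(x*z) - 3*y**2*exp(y*z) + z**2*exp(x*z) - 3*z**2*exp(y*z)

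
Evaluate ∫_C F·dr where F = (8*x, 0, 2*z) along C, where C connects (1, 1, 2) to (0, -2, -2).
-4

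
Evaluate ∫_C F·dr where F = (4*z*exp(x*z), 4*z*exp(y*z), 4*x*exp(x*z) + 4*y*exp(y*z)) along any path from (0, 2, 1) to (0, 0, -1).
4 - 4*exp(2)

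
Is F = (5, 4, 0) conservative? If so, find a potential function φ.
Yes, F is conservative. φ = 5*x + 4*y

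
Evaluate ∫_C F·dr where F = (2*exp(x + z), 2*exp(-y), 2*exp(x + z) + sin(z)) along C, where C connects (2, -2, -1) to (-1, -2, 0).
-4*sinh(1) - 1 + cos(1)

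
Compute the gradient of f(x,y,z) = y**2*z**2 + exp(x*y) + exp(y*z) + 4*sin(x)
(y*exp(x*y) + 4*cos(x), x*exp(x*y) + 2*y*z**2 + z*exp(y*z), y*(2*y*z + exp(y*z)))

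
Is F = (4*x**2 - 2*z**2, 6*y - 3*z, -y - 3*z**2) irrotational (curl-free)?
No, ∇×F = (2, -4*z, 0)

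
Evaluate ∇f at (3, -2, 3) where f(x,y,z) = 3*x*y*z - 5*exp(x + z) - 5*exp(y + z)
(-5*exp(6) - 18, 27 - 5*E, -5*exp(6) - 18 - 5*E)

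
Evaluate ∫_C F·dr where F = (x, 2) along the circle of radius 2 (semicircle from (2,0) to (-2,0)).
0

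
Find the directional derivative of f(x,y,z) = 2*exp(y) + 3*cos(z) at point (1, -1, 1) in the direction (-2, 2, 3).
sqrt(17)*(-9*E*sin(1) + 4)*exp(-1)/17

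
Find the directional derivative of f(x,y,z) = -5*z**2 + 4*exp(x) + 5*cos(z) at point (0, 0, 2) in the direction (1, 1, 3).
-sqrt(11)*(15*sin(2) + 56)/11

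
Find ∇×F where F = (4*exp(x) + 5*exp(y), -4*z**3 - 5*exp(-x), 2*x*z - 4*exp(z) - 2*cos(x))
(12*z**2, -2*z - 2*sin(x), -5*exp(y) + 5*exp(-x))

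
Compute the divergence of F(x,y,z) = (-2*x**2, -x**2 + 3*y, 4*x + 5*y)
3 - 4*x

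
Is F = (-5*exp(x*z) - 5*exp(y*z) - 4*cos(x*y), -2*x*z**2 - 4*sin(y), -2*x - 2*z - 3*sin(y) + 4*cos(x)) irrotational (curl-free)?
No, ∇×F = (4*x*z - 3*cos(y), -5*x*exp(x*z) - 5*y*exp(y*z) + 4*sin(x) + 2, -4*x*sin(x*y) - 2*z**2 + 5*z*exp(y*z))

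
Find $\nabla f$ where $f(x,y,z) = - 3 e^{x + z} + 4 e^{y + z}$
(-3*exp(x + z), 4*exp(y + z), -3*exp(x + z) + 4*exp(y + z))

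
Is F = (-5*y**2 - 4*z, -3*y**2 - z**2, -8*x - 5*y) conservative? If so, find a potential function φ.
No, ∇×F = (2*z - 5, 4, 10*y) ≠ 0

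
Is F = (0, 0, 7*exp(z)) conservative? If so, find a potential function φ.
Yes, F is conservative. φ = 7*exp(z)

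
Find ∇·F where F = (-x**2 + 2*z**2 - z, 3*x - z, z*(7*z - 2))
-2*x + 14*z - 2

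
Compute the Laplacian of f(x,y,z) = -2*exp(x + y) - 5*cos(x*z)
5*x**2*cos(x*z) + 5*z**2*cos(x*z) - 4*exp(x + y)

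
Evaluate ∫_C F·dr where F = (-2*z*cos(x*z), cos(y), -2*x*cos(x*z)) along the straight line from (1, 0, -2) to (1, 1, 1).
-2*sin(2) - sin(1)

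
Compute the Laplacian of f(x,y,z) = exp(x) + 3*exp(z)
exp(x) + 3*exp(z)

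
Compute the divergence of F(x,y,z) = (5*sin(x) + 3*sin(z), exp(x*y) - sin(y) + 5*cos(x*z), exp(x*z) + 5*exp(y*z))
x*exp(x*y) + x*exp(x*z) + 5*y*exp(y*z) + 5*cos(x) - cos(y)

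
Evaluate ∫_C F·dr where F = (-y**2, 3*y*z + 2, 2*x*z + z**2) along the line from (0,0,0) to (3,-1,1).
1/3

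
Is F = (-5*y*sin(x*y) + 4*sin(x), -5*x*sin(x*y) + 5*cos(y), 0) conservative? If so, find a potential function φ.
Yes, F is conservative. φ = 5*sin(y) - 4*cos(x) + 5*cos(x*y)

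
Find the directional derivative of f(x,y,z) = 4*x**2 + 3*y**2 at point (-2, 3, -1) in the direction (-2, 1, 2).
50/3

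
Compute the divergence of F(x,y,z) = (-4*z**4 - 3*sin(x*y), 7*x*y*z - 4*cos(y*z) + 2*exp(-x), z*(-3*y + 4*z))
7*x*z - 3*y*cos(x*y) - 3*y + 4*z*sin(y*z) + 8*z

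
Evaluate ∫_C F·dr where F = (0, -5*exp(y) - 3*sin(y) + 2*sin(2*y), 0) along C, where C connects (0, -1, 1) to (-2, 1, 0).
-10*sinh(1)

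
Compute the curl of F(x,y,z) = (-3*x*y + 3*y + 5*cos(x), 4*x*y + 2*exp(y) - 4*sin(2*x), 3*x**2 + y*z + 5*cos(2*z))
(z, -6*x, 3*x + 4*y - 8*cos(2*x) - 3)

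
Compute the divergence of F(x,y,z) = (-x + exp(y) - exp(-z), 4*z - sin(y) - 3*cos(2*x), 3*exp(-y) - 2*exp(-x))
-cos(y) - 1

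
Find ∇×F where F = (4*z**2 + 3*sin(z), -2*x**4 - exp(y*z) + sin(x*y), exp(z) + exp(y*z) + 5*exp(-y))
(((y + z)*exp(y*z + y) - 5)*exp(-y), 8*z + 3*cos(z), -8*x**3 + y*cos(x*y))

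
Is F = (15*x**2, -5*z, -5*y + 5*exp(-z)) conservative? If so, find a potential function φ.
Yes, F is conservative. φ = 5*x**3 - 5*y*z - 5*exp(-z)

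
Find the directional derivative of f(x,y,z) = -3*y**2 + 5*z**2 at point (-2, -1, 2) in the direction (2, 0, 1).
4*sqrt(5)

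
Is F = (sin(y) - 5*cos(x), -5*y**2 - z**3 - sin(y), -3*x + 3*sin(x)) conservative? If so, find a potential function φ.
No, ∇×F = (3*z**2, 3 - 3*cos(x), -cos(y)) ≠ 0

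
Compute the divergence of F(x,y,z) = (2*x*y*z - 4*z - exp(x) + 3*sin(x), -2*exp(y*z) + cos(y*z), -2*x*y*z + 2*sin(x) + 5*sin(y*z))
-2*x*y + 2*y*z + 5*y*cos(y*z) - 2*z*exp(y*z) - z*sin(y*z) - exp(x) + 3*cos(x)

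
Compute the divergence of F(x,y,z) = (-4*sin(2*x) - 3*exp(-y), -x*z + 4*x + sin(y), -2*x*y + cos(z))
-sin(z) - 8*cos(2*x) + cos(y)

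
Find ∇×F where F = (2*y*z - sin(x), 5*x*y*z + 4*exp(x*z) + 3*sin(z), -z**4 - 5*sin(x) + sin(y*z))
(-5*x*y - 4*x*exp(x*z) + z*cos(y*z) - 3*cos(z), 2*y + 5*cos(x), z*(5*y + 4*exp(x*z) - 2))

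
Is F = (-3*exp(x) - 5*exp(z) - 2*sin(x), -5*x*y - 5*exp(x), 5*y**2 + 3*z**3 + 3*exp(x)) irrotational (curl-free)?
No, ∇×F = (10*y, -3*exp(x) - 5*exp(z), -5*y - 5*exp(x))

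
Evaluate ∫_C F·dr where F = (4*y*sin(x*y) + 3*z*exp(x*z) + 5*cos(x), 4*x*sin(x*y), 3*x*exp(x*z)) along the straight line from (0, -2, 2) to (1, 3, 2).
1 - 4*cos(3) + 5*sin(1) + 3*exp(2)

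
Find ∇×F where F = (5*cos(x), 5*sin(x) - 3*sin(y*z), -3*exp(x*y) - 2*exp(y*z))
(-3*x*exp(x*y) + 3*y*cos(y*z) - 2*z*exp(y*z), 3*y*exp(x*y), 5*cos(x))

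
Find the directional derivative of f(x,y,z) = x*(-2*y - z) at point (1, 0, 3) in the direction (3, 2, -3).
-5*sqrt(22)/11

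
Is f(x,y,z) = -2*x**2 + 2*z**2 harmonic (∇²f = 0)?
Yes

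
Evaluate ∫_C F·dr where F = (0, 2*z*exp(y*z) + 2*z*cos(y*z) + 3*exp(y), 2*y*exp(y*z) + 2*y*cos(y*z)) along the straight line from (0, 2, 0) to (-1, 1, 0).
3*E*(1 - E)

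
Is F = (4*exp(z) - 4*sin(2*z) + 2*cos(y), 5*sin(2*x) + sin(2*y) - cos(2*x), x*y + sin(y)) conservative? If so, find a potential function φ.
No, ∇×F = (x + cos(y), -y + 4*exp(z) - 8*cos(2*z), 2*sin(2*x) + 2*sin(y) + 10*cos(2*x)) ≠ 0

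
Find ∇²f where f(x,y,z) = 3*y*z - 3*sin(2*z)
12*sin(2*z)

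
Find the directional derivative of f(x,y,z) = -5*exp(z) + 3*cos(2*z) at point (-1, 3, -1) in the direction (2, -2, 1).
-5*exp(-1)/3 + 2*sin(2)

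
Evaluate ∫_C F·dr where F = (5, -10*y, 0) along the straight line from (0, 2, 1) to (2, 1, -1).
25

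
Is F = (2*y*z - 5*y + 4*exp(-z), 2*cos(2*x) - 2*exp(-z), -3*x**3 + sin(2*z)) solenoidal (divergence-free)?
No, ∇·F = 2*cos(2*z)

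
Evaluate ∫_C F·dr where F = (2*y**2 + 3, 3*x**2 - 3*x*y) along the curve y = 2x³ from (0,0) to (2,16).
-1954/5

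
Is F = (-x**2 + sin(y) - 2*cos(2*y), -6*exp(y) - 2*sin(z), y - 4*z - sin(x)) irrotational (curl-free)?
No, ∇×F = (2*cos(z) + 1, cos(x), -(8*sin(y) + 1)*cos(y))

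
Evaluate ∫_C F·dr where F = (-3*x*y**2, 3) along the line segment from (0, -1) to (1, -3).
-29/2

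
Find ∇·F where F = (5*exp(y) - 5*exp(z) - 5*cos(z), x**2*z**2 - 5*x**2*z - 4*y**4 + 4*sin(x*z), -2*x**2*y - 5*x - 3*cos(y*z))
y*(-16*y**2 + 3*sin(y*z))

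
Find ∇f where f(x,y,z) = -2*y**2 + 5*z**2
(0, -4*y, 10*z)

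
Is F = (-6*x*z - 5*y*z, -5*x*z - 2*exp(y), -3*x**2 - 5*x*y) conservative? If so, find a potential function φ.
Yes, F is conservative. φ = -3*x**2*z - 5*x*y*z - 2*exp(y)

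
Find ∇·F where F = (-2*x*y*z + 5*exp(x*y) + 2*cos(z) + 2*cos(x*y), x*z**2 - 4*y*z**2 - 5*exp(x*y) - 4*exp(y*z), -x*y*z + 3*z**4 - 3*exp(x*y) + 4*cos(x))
-x*y - 5*x*exp(x*y) - 2*y*z + 5*y*exp(x*y) - 2*y*sin(x*y) + 12*z**3 - 4*z**2 - 4*z*exp(y*z)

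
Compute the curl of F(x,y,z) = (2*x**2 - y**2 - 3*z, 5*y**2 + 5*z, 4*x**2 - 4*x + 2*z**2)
(-5, 1 - 8*x, 2*y)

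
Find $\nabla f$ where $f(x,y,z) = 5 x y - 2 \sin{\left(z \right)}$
(5*y, 5*x, -2*cos(z))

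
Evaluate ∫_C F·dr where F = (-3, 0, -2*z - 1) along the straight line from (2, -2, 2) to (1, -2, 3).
-3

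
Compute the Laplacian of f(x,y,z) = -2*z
0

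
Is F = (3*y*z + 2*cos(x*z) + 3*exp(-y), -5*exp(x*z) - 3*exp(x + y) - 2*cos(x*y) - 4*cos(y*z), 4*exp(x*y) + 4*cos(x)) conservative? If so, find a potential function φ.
No, ∇×F = (4*x*exp(x*y) + 5*x*exp(x*z) - 4*y*sin(y*z), -2*x*sin(x*z) - 4*y*exp(x*y) + 3*y + 4*sin(x), 2*y*sin(x*y) - 5*z*exp(x*z) - 3*z - 3*exp(x + y) + 3*exp(-y)) ≠ 0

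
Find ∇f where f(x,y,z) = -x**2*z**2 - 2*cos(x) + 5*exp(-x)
(-2*x*z**2 + 2*sin(x) - 5*exp(-x), 0, -2*x**2*z)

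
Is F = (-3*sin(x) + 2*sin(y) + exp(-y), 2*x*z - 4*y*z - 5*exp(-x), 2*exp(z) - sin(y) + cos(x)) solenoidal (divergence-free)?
No, ∇·F = -4*z + 2*exp(z) - 3*cos(x)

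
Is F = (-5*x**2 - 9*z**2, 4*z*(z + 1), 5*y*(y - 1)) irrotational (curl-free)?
No, ∇×F = (10*y - 8*z - 9, -18*z, 0)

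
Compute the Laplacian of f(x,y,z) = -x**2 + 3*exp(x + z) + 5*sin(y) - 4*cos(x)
6*exp(x + z) - 5*sin(y) + 4*cos(x) - 2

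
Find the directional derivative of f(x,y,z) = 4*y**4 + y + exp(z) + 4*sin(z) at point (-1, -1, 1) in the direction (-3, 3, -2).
-sqrt(22)*(8*cos(1) + 2*E + 45)/22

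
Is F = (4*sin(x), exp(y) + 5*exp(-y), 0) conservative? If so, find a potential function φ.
Yes, F is conservative. φ = exp(y) - 4*cos(x) - 5*exp(-y)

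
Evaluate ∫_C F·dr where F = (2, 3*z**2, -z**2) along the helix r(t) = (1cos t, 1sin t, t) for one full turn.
-8*pi**3/3 + 12*pi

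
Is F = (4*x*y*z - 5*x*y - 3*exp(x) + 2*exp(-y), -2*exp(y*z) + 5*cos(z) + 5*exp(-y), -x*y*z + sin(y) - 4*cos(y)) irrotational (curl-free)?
No, ∇×F = (-x*z + 2*y*exp(y*z) + 4*sin(y) + 5*sin(z) + cos(y), y*(4*x + z), -4*x*z + 5*x + 2*exp(-y))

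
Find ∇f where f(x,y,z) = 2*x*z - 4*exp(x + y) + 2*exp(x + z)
(2*z - 4*exp(x + y) + 2*exp(x + z), -4*exp(x + y), 2*x + 2*exp(x + z))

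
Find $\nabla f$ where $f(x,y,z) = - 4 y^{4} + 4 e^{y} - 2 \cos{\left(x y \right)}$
(2*y*sin(x*y), 2*x*sin(x*y) - 16*y**3 + 4*exp(y), 0)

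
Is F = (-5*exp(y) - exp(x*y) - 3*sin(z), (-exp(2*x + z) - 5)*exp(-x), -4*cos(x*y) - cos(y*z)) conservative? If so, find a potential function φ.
No, ∇×F = (4*x*sin(x*y) + z*sin(y*z) + exp(x + z), -4*y*sin(x*y) - 3*cos(z), x*exp(x*y) + 5*exp(y) - exp(x + z) + 5*exp(-x)) ≠ 0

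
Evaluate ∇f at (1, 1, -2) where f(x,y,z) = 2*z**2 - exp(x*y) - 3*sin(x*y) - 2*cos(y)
(-E - 3*cos(1), -E - 3*cos(1) + 2*sin(1), -8)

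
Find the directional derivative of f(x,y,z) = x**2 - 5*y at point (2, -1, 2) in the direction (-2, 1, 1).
-13*sqrt(6)/6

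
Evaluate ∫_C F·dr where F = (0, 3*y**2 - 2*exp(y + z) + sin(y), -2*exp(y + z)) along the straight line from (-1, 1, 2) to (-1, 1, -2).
-(2 - 2*exp(4))*exp(-1)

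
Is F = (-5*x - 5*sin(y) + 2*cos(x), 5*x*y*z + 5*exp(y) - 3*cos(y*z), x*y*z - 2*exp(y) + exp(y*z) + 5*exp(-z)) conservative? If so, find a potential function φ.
No, ∇×F = (-5*x*y + x*z - 3*y*sin(y*z) + z*exp(y*z) - 2*exp(y), -y*z, 5*y*z + 5*cos(y)) ≠ 0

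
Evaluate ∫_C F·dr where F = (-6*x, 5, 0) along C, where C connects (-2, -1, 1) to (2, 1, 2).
10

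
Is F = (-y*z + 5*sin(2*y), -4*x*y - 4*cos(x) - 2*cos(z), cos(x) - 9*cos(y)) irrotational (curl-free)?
No, ∇×F = (9*sin(y) - 2*sin(z), -y + sin(x), -4*y + z + 4*sin(x) - 10*cos(2*y))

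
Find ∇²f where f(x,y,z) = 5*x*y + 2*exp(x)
2*exp(x)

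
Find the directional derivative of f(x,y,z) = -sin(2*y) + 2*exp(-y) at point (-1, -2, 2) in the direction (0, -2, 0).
2*cos(4) + 2*exp(2)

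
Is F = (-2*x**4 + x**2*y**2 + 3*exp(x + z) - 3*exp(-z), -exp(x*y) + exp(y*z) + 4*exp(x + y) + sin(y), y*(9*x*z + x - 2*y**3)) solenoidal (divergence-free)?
No, ∇·F = -8*x**3 + 2*x*y**2 + 9*x*y - x*exp(x*y) + z*exp(y*z) + 4*exp(x + y) + 3*exp(x + z) + cos(y)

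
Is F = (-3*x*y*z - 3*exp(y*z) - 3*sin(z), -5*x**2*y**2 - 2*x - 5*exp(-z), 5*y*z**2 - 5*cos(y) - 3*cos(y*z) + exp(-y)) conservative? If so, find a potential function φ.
No, ∇×F = (5*z**2 + 3*z*sin(y*z) + 5*sin(y) - 5*exp(-z) - exp(-y), -3*x*y - 3*y*exp(y*z) - 3*cos(z), -10*x*y**2 + 3*x*z + 3*z*exp(y*z) - 2) ≠ 0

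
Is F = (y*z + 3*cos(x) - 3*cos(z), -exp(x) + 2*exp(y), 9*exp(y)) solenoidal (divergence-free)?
No, ∇·F = 2*exp(y) - 3*sin(x)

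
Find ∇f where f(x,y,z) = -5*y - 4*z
(0, -5, -4)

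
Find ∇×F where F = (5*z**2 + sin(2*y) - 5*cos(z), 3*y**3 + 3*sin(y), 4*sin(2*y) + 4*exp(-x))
(8*cos(2*y), 10*z + 5*sin(z) + 4*exp(-x), -2*cos(2*y))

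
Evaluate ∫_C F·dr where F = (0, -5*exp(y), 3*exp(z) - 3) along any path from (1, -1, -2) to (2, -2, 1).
-9 - 8*exp(-2) + 5*exp(-1) + 3*E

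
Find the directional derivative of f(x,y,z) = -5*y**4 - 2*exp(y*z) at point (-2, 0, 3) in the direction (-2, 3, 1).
-9*sqrt(14)/7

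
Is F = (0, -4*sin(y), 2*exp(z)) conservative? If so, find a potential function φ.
Yes, F is conservative. φ = 2*exp(z) + 4*cos(y)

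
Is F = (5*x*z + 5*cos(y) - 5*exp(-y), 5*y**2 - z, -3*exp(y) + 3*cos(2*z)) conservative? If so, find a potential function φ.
No, ∇×F = (1 - 3*exp(y), 5*x, 5*sin(y) - 5*exp(-y)) ≠ 0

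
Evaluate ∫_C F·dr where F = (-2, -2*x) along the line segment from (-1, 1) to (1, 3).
-4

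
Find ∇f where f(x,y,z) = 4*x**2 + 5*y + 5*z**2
(8*x, 5, 10*z)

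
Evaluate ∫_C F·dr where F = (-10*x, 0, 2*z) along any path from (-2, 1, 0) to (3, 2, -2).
-21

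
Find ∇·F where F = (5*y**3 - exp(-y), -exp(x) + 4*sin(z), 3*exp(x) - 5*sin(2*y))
0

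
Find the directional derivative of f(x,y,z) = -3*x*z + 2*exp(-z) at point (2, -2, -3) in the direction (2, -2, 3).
-6*sqrt(17)*exp(3)/17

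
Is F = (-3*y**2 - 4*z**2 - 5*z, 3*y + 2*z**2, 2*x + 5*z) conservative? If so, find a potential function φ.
No, ∇×F = (-4*z, -8*z - 7, 6*y) ≠ 0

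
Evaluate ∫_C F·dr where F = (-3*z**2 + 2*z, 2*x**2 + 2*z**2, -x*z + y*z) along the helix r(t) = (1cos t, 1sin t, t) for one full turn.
2*pi*(5 - 6*pi)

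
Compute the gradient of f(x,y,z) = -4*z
(0, 0, -4)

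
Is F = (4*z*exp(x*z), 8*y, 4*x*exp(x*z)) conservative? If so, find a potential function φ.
Yes, F is conservative. φ = 4*y**2 + 4*exp(x*z)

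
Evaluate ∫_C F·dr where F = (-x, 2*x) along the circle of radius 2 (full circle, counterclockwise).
8*pi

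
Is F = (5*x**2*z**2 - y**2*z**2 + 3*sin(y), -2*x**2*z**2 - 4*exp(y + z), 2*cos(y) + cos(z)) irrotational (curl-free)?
No, ∇×F = (4*x**2*z + 4*exp(y + z) - 2*sin(y), 2*z*(5*x**2 - y**2), -4*x*z**2 + 2*y*z**2 - 3*cos(y))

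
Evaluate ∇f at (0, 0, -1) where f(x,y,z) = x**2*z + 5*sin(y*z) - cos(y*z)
(0, -5, 0)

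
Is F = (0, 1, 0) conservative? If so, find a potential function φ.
Yes, F is conservative. φ = y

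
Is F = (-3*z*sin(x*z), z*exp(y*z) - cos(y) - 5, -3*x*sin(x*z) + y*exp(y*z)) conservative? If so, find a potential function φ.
Yes, F is conservative. φ = -5*y + exp(y*z) - sin(y) + 3*cos(x*z)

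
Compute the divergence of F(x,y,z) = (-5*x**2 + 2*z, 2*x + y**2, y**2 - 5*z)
-10*x + 2*y - 5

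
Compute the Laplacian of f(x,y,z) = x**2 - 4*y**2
-6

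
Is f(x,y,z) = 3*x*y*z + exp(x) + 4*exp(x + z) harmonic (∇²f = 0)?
No, ∇²f = exp(x) + 8*exp(x + z)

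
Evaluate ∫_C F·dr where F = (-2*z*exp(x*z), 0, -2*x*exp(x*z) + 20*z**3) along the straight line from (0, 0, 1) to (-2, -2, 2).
77 - 2*exp(-4)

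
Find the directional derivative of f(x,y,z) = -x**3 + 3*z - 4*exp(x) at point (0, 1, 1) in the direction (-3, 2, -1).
9*sqrt(14)/14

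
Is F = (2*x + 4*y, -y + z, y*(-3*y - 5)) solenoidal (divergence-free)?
No, ∇·F = 1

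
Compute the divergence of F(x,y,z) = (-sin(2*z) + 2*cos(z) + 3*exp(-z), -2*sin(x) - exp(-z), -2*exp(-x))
0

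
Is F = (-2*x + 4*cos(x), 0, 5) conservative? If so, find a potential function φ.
Yes, F is conservative. φ = -x**2 + 5*z + 4*sin(x)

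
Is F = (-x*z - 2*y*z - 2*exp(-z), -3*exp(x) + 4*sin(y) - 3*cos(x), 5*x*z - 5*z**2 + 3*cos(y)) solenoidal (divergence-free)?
No, ∇·F = 5*x - 11*z + 4*cos(y)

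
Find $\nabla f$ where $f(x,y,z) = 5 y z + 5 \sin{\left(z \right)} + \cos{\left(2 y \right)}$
(0, 5*z - 2*sin(2*y), 5*y + 5*cos(z))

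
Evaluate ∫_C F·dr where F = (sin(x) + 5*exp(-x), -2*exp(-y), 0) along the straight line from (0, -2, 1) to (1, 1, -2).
-2*exp(2) - 3*exp(-1) - cos(1) + 6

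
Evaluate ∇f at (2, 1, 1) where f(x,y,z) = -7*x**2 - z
(-28, 0, -1)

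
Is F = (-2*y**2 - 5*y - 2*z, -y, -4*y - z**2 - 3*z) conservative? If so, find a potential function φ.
No, ∇×F = (-4, -2, 4*y + 5) ≠ 0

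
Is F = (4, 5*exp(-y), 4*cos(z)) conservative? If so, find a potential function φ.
Yes, F is conservative. φ = 4*x + 4*sin(z) - 5*exp(-y)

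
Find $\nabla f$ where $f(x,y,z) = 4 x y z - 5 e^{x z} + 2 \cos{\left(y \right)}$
(z*(4*y - 5*exp(x*z)), 4*x*z - 2*sin(y), x*(4*y - 5*exp(x*z)))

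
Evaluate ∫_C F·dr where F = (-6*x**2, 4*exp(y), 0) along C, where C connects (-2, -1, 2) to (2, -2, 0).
-32 - 4*exp(-1) + 4*exp(-2)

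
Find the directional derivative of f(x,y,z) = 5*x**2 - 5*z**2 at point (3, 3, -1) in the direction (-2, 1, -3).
-45*sqrt(14)/7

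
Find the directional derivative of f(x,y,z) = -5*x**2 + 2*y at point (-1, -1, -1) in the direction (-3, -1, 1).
-32*sqrt(11)/11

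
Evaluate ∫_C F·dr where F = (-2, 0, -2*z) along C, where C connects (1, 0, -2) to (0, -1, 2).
2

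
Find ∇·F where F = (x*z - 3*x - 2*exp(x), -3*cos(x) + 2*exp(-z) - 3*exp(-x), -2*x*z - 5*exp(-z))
-2*x + z - 2*exp(x) - 3 + 5*exp(-z)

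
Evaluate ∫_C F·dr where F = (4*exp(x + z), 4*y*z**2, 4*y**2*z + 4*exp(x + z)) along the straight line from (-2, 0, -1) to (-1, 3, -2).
72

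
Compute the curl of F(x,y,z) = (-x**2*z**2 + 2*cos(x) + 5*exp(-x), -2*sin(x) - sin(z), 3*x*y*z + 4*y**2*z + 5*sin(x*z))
(3*x*z + 8*y*z + cos(z), -z*(2*x**2 + 3*y + 5*cos(x*z)), -2*cos(x))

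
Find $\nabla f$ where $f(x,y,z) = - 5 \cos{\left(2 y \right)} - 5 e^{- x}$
(5*exp(-x), 10*sin(2*y), 0)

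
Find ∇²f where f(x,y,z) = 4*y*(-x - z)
0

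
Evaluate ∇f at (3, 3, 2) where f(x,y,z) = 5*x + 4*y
(5, 4, 0)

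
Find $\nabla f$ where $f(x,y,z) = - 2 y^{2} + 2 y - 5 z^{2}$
(0, 2 - 4*y, -10*z)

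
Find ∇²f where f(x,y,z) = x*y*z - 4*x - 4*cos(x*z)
4*(x**2 + z**2)*cos(x*z)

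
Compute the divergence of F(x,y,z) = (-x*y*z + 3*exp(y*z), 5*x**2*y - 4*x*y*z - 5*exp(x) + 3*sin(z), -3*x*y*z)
5*x**2 - 3*x*y - 4*x*z - y*z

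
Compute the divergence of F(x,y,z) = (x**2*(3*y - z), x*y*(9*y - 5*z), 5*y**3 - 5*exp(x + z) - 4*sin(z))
24*x*y - 7*x*z - 5*exp(x + z) - 4*cos(z)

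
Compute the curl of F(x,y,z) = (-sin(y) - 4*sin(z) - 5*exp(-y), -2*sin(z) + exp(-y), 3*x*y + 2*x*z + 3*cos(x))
(3*x + 2*cos(z), -3*y - 2*z + 3*sin(x) - 4*cos(z), cos(y) - 5*exp(-y))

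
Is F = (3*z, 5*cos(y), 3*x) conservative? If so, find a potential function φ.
Yes, F is conservative. φ = 3*x*z + 5*sin(y)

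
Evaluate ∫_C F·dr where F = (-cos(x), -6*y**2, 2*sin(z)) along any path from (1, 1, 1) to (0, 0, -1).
sin(1) + 2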